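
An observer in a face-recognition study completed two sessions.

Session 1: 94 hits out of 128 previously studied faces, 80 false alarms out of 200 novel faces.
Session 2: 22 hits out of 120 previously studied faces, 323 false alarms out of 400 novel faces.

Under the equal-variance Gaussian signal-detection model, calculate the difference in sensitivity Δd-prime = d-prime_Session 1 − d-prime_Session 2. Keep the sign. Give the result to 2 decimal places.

Session 1: z(0.7344) = 0.626, z(0.4000) = -0.253, d' = 0.879
Session 2: z(0.1833) = -0.903, z(0.8075) = 0.869, d' = -1.772
Δd' = d'_Session 1 − d'_Session 2 = 0.879 − (-1.772) = 2.651
Session 1 has the higher sensitivity.

Δd-prime = 2.65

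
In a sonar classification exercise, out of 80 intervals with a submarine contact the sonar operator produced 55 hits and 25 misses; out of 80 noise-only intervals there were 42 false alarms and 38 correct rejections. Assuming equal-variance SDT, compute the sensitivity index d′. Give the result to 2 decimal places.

H = 55/80 = 0.6875
FA = 42/80 = 0.5250
z(H) = 0.4888
z(FA) = 0.0627
d' = z(H) − z(FA) = 0.4888 − 0.0627 = 0.4261

d′ = 0.43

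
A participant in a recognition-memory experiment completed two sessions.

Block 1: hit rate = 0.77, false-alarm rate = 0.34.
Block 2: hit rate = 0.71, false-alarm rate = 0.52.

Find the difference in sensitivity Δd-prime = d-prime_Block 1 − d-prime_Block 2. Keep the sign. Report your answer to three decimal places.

Block 1: z(0.77) = 0.7388, z(0.34) = -0.4125, d' = 1.1513
Block 2: z(0.71) = 0.5534, z(0.52) = 0.0502, d' = 0.5032
Δd' = d'_Block 1 − d'_Block 2 = 1.1513 − 0.5032 = 0.6481
Block 1 has the higher sensitivity.

Δd-prime = 0.648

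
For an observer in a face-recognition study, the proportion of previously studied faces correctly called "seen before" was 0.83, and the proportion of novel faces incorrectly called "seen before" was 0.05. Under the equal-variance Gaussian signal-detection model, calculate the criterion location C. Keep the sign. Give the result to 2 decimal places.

C = 0.35

z(0.83) = 0.954, z(0.05) = -1.645
c = −½·[z(H) + z(FA)] = −0.5 × (0.954 + (-1.645)) = 0.3455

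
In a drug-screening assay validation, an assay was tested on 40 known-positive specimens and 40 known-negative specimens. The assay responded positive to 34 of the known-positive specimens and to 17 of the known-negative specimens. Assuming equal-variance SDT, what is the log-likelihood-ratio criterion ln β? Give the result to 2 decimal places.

H = 34/40 = 0.8500
FA = 17/40 = 0.4250
z(H) = 1.036
z(FA) = -0.189
ln β = −½·[z(H)² − z(FA)²] = −0.5 × (1.073 − 0.036) = -0.5185

ln β = -0.52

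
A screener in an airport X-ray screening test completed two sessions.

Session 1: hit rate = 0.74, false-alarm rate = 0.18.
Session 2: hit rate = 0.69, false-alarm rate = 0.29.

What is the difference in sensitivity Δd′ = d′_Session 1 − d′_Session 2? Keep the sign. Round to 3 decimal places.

Δd′ = 0.509

Session 1: z(0.74) = 0.6433, z(0.18) = -0.9154, d' = 1.5587
Session 2: z(0.69) = 0.4959, z(0.29) = -0.5534, d' = 1.0493
Δd' = d'_Session 1 − d'_Session 2 = 1.5587 − 1.0493 = 0.5094
Session 1 has the higher sensitivity.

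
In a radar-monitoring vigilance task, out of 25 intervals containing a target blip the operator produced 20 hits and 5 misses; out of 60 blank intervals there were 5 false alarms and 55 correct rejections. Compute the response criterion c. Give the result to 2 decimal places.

H = 20/25 = 0.8000
FA = 5/60 = 0.0833
Φ⁻¹(H) = Φ⁻¹(0.8000) = 0.8416
Φ⁻¹(FA) = Φ⁻¹(0.0833) = -1.3832
c = −½·[z(H) + z(FA)] = −0.5 × (0.8416 + (-1.3832)) = 0.2708

c = 0.27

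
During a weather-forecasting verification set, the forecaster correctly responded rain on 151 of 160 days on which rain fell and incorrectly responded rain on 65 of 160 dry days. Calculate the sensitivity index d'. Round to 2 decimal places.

H = 151/160 = 0.9437
FA = 65/160 = 0.4062
z(H) = z(0.9437) = 1.587
z(FA) = z(0.4062) = -0.237
d' = z(H) − z(FA) = 1.587 − (-0.237) = 1.824

d' = 1.82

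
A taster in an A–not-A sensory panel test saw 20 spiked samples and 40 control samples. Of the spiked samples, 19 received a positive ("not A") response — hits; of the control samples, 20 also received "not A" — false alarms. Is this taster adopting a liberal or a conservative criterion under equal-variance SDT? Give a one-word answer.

z(H) = 1.645, z(FA) = 0.000
c = −½·(z(H) + z(FA)) = -0.8225
c < 0 → liberal criterion (biased toward responding “yes”).

liberal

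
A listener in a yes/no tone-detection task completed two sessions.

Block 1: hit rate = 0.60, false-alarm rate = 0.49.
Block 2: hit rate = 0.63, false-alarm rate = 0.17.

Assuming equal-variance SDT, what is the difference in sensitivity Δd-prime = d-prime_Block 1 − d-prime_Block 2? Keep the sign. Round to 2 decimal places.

Block 1: z(0.60) = 0.253, z(0.49) = -0.025, d' = 0.278
Block 2: z(0.63) = 0.332, z(0.17) = -0.954, d' = 1.286
Δd' = d'_Block 1 − d'_Block 2 = 0.278 − 1.286 = -1.008
Block 2 has the higher sensitivity.

Δd-prime = -1.01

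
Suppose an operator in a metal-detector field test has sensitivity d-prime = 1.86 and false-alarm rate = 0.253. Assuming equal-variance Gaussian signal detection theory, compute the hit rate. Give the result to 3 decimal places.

z(false-alarm rate) = z(0.253) = -0.6651
z(H) = z(FA) + d' = -0.6651 + 1.86 = 1.1949
hit rate = Φ(1.1949) = 0.8839

hit rate = 0.884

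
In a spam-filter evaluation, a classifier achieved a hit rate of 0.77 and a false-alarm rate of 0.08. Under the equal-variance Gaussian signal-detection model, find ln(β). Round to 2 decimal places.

Φ⁻¹(H) = Φ⁻¹(0.77) = 0.739
Φ⁻¹(FA) = Φ⁻¹(0.08) = -1.405
ln β = −½·[z(H)² − z(FA)²] = −0.5 × (0.546 − 1.974) = 0.714

ln β = 0.71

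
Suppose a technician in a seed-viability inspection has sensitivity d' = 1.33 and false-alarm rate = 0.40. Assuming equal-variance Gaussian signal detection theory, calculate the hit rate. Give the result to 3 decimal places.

hit rate = 0.859

z(false-alarm rate) = z(0.40) = -0.2533
z(H) = z(FA) + d' = -0.2533 + 1.33 = 1.0767
hit rate = Φ(1.0767) = 0.8592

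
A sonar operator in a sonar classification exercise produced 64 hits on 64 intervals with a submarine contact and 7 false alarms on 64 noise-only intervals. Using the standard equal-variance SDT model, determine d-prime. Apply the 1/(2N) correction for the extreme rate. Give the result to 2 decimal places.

The hit rate is 64/64 = 1, so apply the 1/(2N) correction: H → 1 − 1/(2·64) = 0.99219.
z(H) = z(0.99219) = 2.418
z(FA) = z(0.10938) = -1.230
d' = 2.418 − (-1.230) = 3.648

d-prime = 3.65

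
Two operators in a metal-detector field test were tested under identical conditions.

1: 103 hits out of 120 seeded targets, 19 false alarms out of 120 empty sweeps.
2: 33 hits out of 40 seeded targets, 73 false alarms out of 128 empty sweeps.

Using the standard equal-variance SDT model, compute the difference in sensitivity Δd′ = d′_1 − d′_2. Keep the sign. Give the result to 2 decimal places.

1: z(0.8583) = 1.073, z(0.1583) = -1.001, d' = 2.074
2: z(0.8250) = 0.935, z(0.5703) = 0.177, d' = 0.758
Δd' = d'_1 − d'_2 = 2.074 − 0.758 = 1.316
1 has the higher sensitivity.

Δd′ = 1.32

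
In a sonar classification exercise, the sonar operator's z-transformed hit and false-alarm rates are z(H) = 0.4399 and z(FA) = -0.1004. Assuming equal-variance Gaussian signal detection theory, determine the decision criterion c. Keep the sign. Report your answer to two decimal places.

c = −½·[z(H) + z(FA)] = −½·(0.4399 + (-0.1004)) = -0.16975

c = -0.17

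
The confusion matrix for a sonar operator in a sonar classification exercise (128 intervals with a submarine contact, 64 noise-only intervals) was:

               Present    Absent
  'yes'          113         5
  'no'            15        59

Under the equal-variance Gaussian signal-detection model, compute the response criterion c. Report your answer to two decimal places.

c = 0.11

H = 113/128 = 0.8828
FA = 5/64 = 0.0781
z(0.8828) = 1.1891, z(0.0781) = -1.4180
c = −½·[z(H) + z(FA)] = −0.5 × (1.1891 + (-1.4180)) = 0.11445
c > 0: the sonar operator has a conservative response bias.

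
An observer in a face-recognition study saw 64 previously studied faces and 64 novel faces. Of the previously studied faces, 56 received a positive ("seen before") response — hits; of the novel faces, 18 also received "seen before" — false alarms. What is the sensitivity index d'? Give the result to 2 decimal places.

d' = 1.73

H = 56/64 = 0.8750
FA = 18/64 = 0.2812
z(0.8750) = 1.1503, z(0.2812) = -0.5793
d' = z(H) − z(FA) = 1.1503 − (-0.5793) = 1.7296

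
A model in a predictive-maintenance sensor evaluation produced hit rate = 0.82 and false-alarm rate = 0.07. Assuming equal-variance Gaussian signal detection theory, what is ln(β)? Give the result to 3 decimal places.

z(0.82) = 0.9154, z(0.07) = -1.4758
ln β = −½·[z(H)² − z(FA)²] = −0.5 × (0.8380 − 2.1780) = 0.6700

ln β = 0.670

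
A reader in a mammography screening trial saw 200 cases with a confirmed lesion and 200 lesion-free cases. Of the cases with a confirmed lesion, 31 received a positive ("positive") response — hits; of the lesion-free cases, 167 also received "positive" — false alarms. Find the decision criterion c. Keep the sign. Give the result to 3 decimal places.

H = 31/200 = 0.1550
FA = 167/200 = 0.8350
z(0.1550) = -1.0152, z(0.8350) = 0.9741
c = −½·[z(H) + z(FA)] = −0.5 × (-1.0152 + 0.9741) = 0.02055

c = 0.021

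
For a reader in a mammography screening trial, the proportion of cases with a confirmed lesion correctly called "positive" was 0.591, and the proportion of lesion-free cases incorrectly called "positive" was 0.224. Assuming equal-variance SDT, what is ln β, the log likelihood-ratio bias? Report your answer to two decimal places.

Φ⁻¹(H) = Φ⁻¹(0.591) = 0.230
Φ⁻¹(FA) = Φ⁻¹(0.224) = -0.759
ln β = −½·[z(H)² − z(FA)²] = −0.5 × (0.053 − 0.576) = 0.2615

ln β = 0.26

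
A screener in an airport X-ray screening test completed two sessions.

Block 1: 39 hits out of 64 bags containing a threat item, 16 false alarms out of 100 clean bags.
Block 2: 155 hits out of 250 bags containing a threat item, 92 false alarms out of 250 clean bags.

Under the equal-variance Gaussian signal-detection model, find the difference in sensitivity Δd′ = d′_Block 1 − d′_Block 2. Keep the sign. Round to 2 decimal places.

Block 1: z(0.6094) = 0.278, z(0.1600) = -0.994, d' = 1.272
Block 2: z(0.6200) = 0.305, z(0.3680) = -0.337, d' = 0.642
Δd' = d'_Block 1 − d'_Block 2 = 1.272 − 0.642 = 0.630
Block 1 has the higher sensitivity.

Δd′ = 0.63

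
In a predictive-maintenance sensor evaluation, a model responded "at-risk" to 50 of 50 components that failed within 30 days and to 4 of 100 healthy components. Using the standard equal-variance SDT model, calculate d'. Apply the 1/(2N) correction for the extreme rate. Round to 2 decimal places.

d' = 4.08

The hit rate is 50/50 = 1, so apply the 1/(2N) correction: H → 1 − 1/(2·50) = 0.99000.
z(H) = z(0.99000) = 2.326
z(FA) = z(0.04000) = -1.751
d' = 2.326 − (-1.751) = 4.077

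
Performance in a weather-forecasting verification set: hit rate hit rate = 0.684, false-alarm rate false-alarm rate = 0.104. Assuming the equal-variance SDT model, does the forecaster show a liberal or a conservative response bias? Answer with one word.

conservative

z(H) = 0.479, z(FA) = -1.259
c = −½·(z(H) + z(FA)) = 0.390
c > 0 → conservative criterion (biased toward responding “no”).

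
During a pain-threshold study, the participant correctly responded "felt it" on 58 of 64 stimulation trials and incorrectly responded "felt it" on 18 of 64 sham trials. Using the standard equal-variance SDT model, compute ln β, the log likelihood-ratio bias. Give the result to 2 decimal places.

H = 58/64 = 0.9062
FA = 18/64 = 0.2812
Φ⁻¹(H) = Φ⁻¹(0.9062) = 1.318
Φ⁻¹(FA) = Φ⁻¹(0.2812) = -0.579
ln β = −½·[z(H)² − z(FA)²] = −0.5 × (1.737 − 0.335) = -0.701

ln β = -0.70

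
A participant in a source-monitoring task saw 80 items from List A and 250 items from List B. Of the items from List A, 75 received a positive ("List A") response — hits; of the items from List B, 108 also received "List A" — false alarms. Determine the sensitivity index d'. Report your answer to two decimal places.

d' = 1.71

H = 75/80 = 0.9375
FA = 108/250 = 0.4320
z(0.9375) = 1.534, z(0.4320) = -0.171
d' = z(H) − z(FA) = 1.534 − (-0.171) = 1.705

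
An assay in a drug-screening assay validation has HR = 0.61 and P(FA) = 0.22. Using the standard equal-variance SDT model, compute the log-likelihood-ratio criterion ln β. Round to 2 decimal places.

ln β = 0.26

z(0.61) = 0.279, z(0.22) = -0.772
ln β = −½·[z(H)² − z(FA)²] = −0.5 × (0.078 − 0.596) = 0.259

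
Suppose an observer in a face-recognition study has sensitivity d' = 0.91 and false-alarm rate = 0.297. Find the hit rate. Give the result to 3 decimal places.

hit rate = 0.647

z(false-alarm rate) = z(0.297) = -0.5330
z(H) = z(FA) + d' = -0.5330 + 0.91 = 0.3770
hit rate = Φ(0.3770) = 0.6469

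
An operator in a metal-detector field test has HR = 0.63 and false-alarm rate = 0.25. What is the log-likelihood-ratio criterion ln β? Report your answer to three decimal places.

z(H) = z(0.63) = 0.3319
z(FA) = z(0.25) = -0.6745
ln β = −½·[z(H)² − z(FA)²] = −0.5 × (0.1102 − 0.4550) = 0.1724

ln β = 0.172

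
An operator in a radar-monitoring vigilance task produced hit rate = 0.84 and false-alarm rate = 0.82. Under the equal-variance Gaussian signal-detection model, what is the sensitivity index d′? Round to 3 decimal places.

d′ = 0.079

z(0.84) = 0.9945, z(0.82) = 0.9154
d' = z(H) − z(FA) = 0.9945 − 0.9154 = 0.0791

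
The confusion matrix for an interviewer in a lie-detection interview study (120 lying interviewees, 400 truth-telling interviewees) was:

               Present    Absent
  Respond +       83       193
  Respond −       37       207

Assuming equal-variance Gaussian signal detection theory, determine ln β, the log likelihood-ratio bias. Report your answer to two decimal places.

H = 83/120 = 0.6917
FA = 193/400 = 0.4825
Φ⁻¹(H) = Φ⁻¹(0.6917) = 0.501
Φ⁻¹(FA) = Φ⁻¹(0.4825) = -0.044
ln β = −½·[z(H)² − z(FA)²] = −0.5 × (0.251 − 0.002) = -0.1245

ln β = -0.12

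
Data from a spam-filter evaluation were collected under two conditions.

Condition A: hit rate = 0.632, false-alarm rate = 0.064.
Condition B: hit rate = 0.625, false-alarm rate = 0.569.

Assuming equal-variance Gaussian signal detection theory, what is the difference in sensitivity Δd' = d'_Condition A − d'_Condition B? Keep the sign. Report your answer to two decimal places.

Condition A: z(0.632) = 0.337, z(0.064) = -1.522, d' = 1.859
Condition B: z(0.625) = 0.319, z(0.569) = 0.174, d' = 0.145
Δd' = d'_Condition A − d'_Condition B = 1.859 − 0.145 = 1.714
Condition A has the higher sensitivity.

Δd' = 1.71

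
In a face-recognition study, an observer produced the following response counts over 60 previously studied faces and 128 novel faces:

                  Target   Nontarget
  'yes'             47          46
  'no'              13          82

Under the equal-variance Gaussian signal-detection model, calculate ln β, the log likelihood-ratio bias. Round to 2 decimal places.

ln β = -0.24

H = 47/60 = 0.7833
FA = 46/128 = 0.3594
Φ⁻¹(H) = 0.783
Φ⁻¹(FA) = -0.360
ln β = −½·[z(H)² − z(FA)²] = −0.5 × (0.613 − 0.130) = -0.2415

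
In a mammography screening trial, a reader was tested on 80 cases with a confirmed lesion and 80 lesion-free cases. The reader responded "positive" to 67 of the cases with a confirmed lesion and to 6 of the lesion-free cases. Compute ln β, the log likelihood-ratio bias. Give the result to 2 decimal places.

ln β = 0.55

H = 67/80 = 0.8375
FA = 6/80 = 0.0750
Φ⁻¹(H) = 0.984
Φ⁻¹(FA) = -1.440
ln β = −½·[z(H)² − z(FA)²] = −0.5 × (0.968 − 2.074) = 0.553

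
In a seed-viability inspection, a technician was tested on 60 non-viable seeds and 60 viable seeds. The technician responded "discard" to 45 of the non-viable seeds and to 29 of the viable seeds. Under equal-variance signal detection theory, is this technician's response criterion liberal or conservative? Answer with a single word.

z(H) = 0.674, z(FA) = -0.042
c = −½·(z(H) + z(FA)) = -0.316
c < 0 → liberal criterion (biased toward responding “yes”).

liberal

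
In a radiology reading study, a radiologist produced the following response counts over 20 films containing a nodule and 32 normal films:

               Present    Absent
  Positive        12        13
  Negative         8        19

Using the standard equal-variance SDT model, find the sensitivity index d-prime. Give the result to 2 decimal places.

d-prime = 0.49

H = 12/20 = 0.6000
FA = 13/32 = 0.4062
Φ⁻¹(H) = Φ⁻¹(0.6000) = 0.2533
Φ⁻¹(FA) = Φ⁻¹(0.4062) = -0.2373
d' = z(H) − z(FA) = 0.2533 − (-0.2373) = 0.4906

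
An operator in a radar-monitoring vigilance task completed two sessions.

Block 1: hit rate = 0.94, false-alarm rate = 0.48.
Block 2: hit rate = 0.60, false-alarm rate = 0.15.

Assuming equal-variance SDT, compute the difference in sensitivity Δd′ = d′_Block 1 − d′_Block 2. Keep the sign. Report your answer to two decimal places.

Block 1: z(0.94) = 1.555, z(0.48) = -0.050, d' = 1.605
Block 2: z(0.60) = 0.253, z(0.15) = -1.036, d' = 1.289
Δd' = d'_Block 1 − d'_Block 2 = 1.605 − 1.289 = 0.316
Block 1 has the higher sensitivity.

Δd′ = 0.32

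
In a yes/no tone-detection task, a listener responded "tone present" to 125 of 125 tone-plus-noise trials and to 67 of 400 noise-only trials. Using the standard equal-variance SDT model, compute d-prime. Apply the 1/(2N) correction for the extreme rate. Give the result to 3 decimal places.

d-prime = 3.616

The hit rate is 125/125 = 1, so apply the 1/(2N) correction: H → 1 − 1/(2·125) = 0.99600.
z(H) = z(0.99600) = 2.6521
z(FA) = z(0.16750) = -0.9641
d' = 2.6521 − (-0.9641) = 3.6162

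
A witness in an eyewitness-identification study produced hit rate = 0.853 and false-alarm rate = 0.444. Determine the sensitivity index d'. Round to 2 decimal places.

z(H) = 1.0494
z(FA) = -0.1408
d' = z(H) − z(FA) = 1.0494 − (-0.1408) = 1.1902

d' = 1.19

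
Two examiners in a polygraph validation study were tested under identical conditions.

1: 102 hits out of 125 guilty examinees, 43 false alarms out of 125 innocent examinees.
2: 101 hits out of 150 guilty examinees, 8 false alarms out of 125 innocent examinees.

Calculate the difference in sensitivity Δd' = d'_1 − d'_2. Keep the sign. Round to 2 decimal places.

Δd' = -0.67

1: z(0.8160) = 0.900, z(0.3440) = -0.402, d' = 1.302
2: z(0.6733) = 0.449, z(0.0640) = -1.522, d' = 1.971
Δd' = d'_1 − d'_2 = 1.302 − 1.971 = -0.669
2 has the higher sensitivity.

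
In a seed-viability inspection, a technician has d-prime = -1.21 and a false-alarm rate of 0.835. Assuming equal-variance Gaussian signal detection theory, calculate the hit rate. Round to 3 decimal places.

hit rate = 0.407

z(false-alarm rate) = z(0.835) = 0.9741
z(H) = z(FA) + d' = 0.9741 + (-1.21) = -0.2359
hit rate = Φ(-0.2359) = 0.4068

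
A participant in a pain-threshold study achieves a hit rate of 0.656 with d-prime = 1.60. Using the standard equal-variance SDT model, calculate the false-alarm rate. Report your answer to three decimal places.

z(hit rate) = z(0.656) = 0.4016
z(FA) = z(H) − d' = 0.4016 − 1.60 = -1.1984
false-alarm rate = Φ(-1.1984) = 0.1154

false-alarm rate = 0.115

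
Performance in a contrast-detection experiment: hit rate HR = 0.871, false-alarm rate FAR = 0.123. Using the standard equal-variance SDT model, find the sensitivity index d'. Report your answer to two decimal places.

z(0.871) = 1.1311, z(0.123) = -1.1601
d' = z(H) − z(FA) = 1.1311 − (-1.1601) = 2.2912

d' = 2.29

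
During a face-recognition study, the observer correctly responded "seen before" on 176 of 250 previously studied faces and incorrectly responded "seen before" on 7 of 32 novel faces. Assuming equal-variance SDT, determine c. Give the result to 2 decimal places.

c = 0.12

H = 176/250 = 0.7040
FA = 7/32 = 0.2188
z(0.7040) = 0.5359, z(0.2188) = -0.7763
c = −½·[z(H) + z(FA)] = −0.5 × (0.5359 + (-0.7763)) = 0.1202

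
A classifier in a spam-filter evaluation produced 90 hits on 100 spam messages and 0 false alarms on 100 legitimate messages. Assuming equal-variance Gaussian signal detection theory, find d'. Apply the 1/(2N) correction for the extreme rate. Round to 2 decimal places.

d' = 3.86

The false-alarm rate is 0/100 = 0, so apply the 1/(2N) correction: FA → 1/(2·100) = 0.00500.
z(H) = z(0.90000) = 1.282
z(FA) = z(0.00500) = -2.576
d' = 1.282 − (-2.576) = 3.858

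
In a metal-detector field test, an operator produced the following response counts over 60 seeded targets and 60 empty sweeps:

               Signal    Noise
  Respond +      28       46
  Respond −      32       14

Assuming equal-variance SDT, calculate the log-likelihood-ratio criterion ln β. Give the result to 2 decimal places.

H = 28/60 = 0.4667
FA = 46/60 = 0.7667
Φ⁻¹(H) = Φ⁻¹(0.4667) = -0.084
Φ⁻¹(FA) = Φ⁻¹(0.7667) = 0.728
ln β = −½·[z(H)² − z(FA)²] = −0.5 × (0.007 − 0.530) = 0.2615

ln β = 0.26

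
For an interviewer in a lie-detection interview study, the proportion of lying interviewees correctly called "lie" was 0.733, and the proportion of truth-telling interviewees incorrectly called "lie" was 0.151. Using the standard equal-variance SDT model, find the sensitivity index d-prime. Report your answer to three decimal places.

Φ⁻¹(H) = Φ⁻¹(0.733) = 0.6219
Φ⁻¹(FA) = Φ⁻¹(0.151) = -1.0322
d' = z(H) − z(FA) = 0.6219 − (-1.0322) = 1.6541

d-prime = 1.654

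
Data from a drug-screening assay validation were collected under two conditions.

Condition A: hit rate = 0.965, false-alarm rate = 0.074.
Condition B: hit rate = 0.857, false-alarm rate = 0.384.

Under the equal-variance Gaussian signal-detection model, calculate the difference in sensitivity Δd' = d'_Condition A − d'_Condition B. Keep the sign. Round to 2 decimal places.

Condition A: z(0.965) = 1.812, z(0.074) = -1.447, d' = 3.259
Condition B: z(0.857) = 1.067, z(0.384) = -0.295, d' = 1.362
Δd' = d'_Condition A − d'_Condition B = 3.259 − 1.362 = 1.897
Condition A has the higher sensitivity.

Δd' = 1.90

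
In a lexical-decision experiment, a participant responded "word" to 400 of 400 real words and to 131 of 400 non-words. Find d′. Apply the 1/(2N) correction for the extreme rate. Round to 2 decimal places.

d′ = 3.47

The hit rate is 400/400 = 1, so apply the 1/(2N) correction: H → 1 − 1/(2·400) = 0.99875.
z(H) = z(0.99875) = 3.023
z(FA) = z(0.32750) = -0.447
d' = 3.023 − (-0.447) = 3.470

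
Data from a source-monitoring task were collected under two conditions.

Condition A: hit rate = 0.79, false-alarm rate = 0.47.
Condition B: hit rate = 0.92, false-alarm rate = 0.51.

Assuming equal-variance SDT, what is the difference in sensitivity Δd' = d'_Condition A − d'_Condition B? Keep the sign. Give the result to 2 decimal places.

Condition A: z(0.79) = 0.806, z(0.47) = -0.075, d' = 0.881
Condition B: z(0.92) = 1.405, z(0.51) = 0.025, d' = 1.380
Δd' = d'_Condition A − d'_Condition B = 0.881 − 1.380 = -0.499
Condition B has the higher sensitivity.

Δd' = -0.50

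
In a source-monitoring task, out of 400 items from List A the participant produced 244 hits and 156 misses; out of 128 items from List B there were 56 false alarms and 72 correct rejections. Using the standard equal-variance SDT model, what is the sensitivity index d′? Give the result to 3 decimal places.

d′ = 0.437

H = 244/400 = 0.6100
FA = 56/128 = 0.4375
z(H) = 0.2793
z(FA) = -0.1573
d' = z(H) − z(FA) = 0.2793 − (-0.1573) = 0.4366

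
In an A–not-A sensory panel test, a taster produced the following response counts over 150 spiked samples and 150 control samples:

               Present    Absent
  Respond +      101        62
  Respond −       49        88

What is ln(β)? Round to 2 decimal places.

H = 101/150 = 0.6733
FA = 62/150 = 0.4133
Φ⁻¹(H) = Φ⁻¹(0.6733) = 0.449
Φ⁻¹(FA) = Φ⁻¹(0.4133) = -0.219
ln β = −½·[z(H)² − z(FA)²] = −0.5 × (0.202 − 0.048) = -0.077

ln β = -0.08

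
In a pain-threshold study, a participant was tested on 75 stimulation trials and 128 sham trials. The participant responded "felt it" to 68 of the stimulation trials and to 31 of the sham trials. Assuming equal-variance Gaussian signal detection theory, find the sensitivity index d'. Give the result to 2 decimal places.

H = 68/75 = 0.9067
FA = 31/128 = 0.2422
Φ⁻¹(0.9067) = 1.321, Φ⁻¹(0.2422) = -0.699
d' = z(H) − z(FA) = 1.321 − (-0.699) = 2.020

d' = 2.02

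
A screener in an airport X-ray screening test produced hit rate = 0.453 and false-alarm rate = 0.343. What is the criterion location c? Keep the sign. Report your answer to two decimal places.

c = 0.26

Φ⁻¹(H) = Φ⁻¹(0.453) = -0.118
Φ⁻¹(FA) = Φ⁻¹(0.343) = -0.404
c = −½·[z(H) + z(FA)] = −0.5 × (-0.118 + (-0.404)) = 0.261
c > 0: the screener has a conservative response bias.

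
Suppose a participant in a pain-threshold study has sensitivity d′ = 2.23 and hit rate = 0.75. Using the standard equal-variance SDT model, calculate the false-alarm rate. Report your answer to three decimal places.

z(hit rate) = z(0.75) = 0.6745
z(FA) = z(H) − d' = 0.6745 − 2.23 = -1.5555
false-alarm rate = Φ(-1.5555) = 0.0599

false-alarm rate = 0.060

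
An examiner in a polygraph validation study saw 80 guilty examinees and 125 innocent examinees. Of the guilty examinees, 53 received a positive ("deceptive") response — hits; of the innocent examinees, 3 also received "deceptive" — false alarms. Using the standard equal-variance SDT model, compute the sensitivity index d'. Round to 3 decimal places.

d' = 2.397

H = 53/80 = 0.6625
FA = 3/125 = 0.0240
Φ⁻¹(H) = 0.4193
Φ⁻¹(FA) = -1.9774
d' = z(H) − z(FA) = 0.4193 − (-1.9774) = 2.3967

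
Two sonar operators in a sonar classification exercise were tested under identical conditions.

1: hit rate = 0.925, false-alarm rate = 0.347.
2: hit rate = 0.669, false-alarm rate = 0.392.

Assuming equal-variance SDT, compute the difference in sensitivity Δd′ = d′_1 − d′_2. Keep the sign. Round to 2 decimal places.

Δd′ = 1.12

1: z(0.925) = 1.440, z(0.347) = -0.393, d' = 1.833
2: z(0.669) = 0.437, z(0.392) = -0.274, d' = 0.711
Δd' = d'_1 − d'_2 = 1.833 − 0.711 = 1.122
1 has the higher sensitivity.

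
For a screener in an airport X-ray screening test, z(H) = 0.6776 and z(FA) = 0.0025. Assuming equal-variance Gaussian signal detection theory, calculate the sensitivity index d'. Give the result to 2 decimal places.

d' = 0.68

d' = z(H) − z(FA) = 0.6776 − 0.0025 = 0.6751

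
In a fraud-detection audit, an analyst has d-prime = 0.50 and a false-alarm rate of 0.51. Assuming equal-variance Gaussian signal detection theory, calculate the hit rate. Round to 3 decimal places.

hit rate = 0.700

z(false-alarm rate) = z(0.51) = 0.0251
z(H) = z(FA) + d' = 0.0251 + 0.50 = 0.5251
hit rate = Φ(0.5251) = 0.7002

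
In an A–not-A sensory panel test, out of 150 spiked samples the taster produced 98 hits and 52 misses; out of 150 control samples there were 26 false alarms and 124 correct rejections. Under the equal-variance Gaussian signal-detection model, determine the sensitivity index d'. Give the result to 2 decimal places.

d' = 1.34

H = 98/150 = 0.6533
FA = 26/150 = 0.1733
z(H) = 0.394
z(FA) = -0.941
d' = z(H) − z(FA) = 0.394 − (-0.941) = 1.335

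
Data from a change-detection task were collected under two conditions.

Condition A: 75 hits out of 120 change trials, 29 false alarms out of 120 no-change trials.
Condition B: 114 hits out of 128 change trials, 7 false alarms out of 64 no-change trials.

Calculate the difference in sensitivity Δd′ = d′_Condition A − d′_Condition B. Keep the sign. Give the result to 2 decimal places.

Condition A: z(0.6250) = 0.319, z(0.2417) = -0.701, d' = 1.020
Condition B: z(0.8906) = 1.230, z(0.1094) = -1.230, d' = 2.460
Δd' = d'_Condition A − d'_Condition B = 1.020 − 2.460 = -1.440
Condition B has the higher sensitivity.

Δd′ = -1.44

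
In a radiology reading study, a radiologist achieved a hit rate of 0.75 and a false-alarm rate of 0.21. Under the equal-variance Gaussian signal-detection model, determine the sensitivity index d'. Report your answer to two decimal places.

d' = 1.48

Φ⁻¹(H) = 0.674
Φ⁻¹(FA) = -0.806
d' = z(H) − z(FA) = 0.674 − (-0.806) = 1.480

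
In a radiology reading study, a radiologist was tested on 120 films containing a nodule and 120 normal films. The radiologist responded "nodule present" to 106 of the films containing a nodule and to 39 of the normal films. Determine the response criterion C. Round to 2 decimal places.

C = -0.37

H = 106/120 = 0.8833
FA = 39/120 = 0.3250
Φ⁻¹(H) = Φ⁻¹(0.8833) = 1.1916
Φ⁻¹(FA) = Φ⁻¹(0.3250) = -0.4538
c = −½·[z(H) + z(FA)] = −0.5 × (1.1916 + (-0.4538)) = -0.3689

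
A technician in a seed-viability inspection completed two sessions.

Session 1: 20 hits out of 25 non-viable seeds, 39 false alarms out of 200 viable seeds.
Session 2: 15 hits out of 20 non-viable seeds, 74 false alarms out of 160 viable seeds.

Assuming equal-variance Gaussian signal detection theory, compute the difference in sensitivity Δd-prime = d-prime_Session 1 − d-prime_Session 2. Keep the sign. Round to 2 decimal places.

Δd-prime = 0.93

Session 1: z(0.8000) = 0.842, z(0.1950) = -0.860, d' = 1.702
Session 2: z(0.7500) = 0.674, z(0.4625) = -0.094, d' = 0.768
Δd' = d'_Session 1 − d'_Session 2 = 1.702 − 0.768 = 0.934
Session 1 has the higher sensitivity.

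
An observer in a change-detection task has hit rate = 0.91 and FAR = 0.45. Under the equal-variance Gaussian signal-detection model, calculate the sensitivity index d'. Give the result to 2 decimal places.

d' = 1.47

z(0.91) = 1.341, z(0.45) = -0.126
d' = z(H) − z(FA) = 1.341 − (-0.126) = 1.467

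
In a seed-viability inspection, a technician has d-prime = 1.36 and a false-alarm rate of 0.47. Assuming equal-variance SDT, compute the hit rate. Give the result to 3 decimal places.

z(false-alarm rate) = z(0.47) = -0.0753
z(H) = z(FA) + d' = -0.0753 + 1.36 = 1.2847
hit rate = Φ(1.2847) = 0.9006

hit rate = 0.901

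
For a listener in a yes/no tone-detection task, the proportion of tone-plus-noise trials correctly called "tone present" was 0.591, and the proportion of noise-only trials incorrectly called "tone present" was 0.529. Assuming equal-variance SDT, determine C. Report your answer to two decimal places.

C = -0.15

Φ⁻¹(0.591) = 0.2301, Φ⁻¹(0.529) = 0.0728
c = −½·[z(H) + z(FA)] = −0.5 × (0.2301 + 0.0728) = -0.15145
c < 0: the listener has a liberal response bias.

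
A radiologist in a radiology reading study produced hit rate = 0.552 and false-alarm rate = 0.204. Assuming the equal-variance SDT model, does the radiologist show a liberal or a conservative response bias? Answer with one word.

conservative

z(H) = 0.131, z(FA) = -0.827
c = −½·(z(H) + z(FA)) = 0.348
c > 0 → conservative criterion (biased toward responding “no”).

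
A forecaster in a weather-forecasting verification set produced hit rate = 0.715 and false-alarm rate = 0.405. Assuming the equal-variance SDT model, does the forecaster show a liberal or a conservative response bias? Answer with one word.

liberal

z(H) = 0.568, z(FA) = -0.240
c = −½·(z(H) + z(FA)) = -0.164
c < 0 → liberal criterion (biased toward responding “yes”).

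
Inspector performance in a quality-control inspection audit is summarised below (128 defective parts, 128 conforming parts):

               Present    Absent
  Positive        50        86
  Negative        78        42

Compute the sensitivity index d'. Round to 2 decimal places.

d' = -0.72

H = 50/128 = 0.3906
FA = 86/128 = 0.6719
z(0.3906) = -0.2778, z(0.6719) = 0.4452
d' = z(H) − z(FA) = -0.2778 − 0.4452 = -0.7230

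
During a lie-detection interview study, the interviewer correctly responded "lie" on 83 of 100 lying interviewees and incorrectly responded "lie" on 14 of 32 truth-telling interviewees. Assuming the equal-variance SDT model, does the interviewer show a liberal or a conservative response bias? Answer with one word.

liberal

z(H) = 0.954, z(FA) = -0.157
c = −½·(z(H) + z(FA)) = -0.3985
c < 0 → liberal criterion (biased toward responding “yes”).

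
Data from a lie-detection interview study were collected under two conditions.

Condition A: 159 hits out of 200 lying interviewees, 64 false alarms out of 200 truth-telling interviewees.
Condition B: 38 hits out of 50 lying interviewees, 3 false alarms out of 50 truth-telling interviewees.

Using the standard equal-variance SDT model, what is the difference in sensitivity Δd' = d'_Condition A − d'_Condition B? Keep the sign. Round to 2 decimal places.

Condition A: z(0.7950) = 0.824, z(0.3200) = -0.468, d' = 1.292
Condition B: z(0.7600) = 0.706, z(0.0600) = -1.555, d' = 2.261
Δd' = d'_Condition A − d'_Condition B = 1.292 − 2.261 = -0.969
Condition B has the higher sensitivity.

Δd' = -0.97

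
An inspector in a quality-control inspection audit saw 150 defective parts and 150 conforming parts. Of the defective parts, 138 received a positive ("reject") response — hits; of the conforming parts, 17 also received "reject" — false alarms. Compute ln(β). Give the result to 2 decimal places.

H = 138/150 = 0.9200
FA = 17/150 = 0.1133
z(H) = 1.405
z(FA) = -1.209
ln β = −½·[z(H)² − z(FA)²] = −0.5 × (1.974 − 1.462) = -0.256

ln β = -0.26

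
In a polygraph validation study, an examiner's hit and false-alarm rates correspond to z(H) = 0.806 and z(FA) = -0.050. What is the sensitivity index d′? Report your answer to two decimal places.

d′ = 0.86

d' = z(H) − z(FA) = 0.806 − (-0.050) = 0.856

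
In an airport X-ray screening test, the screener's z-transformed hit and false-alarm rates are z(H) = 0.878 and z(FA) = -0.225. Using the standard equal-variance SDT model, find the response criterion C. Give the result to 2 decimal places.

c = −½·[z(H) + z(FA)] = −½·(0.878 + (-0.225)) = -0.3265

C = -0.33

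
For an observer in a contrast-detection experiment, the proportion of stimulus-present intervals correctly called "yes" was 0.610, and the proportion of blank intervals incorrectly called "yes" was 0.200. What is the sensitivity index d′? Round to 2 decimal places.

d′ = 1.12

Φ⁻¹(0.610) = 0.2793, Φ⁻¹(0.200) = -0.8416
d' = z(H) − z(FA) = 0.2793 − (-0.8416) = 1.1209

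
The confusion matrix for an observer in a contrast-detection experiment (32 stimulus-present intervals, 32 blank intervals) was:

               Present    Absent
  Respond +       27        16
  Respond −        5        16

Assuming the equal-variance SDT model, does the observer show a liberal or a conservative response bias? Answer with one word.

liberal

z(H) = 1.010, z(FA) = 0.000
c = −½·(z(H) + z(FA)) = -0.505
c < 0 → liberal criterion (biased toward responding “yes”).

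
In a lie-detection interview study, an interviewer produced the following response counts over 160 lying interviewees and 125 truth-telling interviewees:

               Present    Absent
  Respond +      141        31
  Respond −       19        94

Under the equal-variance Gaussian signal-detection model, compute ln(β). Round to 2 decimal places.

ln β = -0.47

H = 141/160 = 0.8812
FA = 31/125 = 0.2480
z(H) = 1.181
z(FA) = -0.681
ln β = −½·[z(H)² − z(FA)²] = −0.5 × (1.395 − 0.464) = -0.4655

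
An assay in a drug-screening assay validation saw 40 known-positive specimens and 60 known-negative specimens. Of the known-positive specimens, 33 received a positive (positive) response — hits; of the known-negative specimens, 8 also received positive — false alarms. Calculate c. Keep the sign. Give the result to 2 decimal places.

H = 33/40 = 0.8250
FA = 8/60 = 0.1333
Φ⁻¹(H) = Φ⁻¹(0.8250) = 0.9346
Φ⁻¹(FA) = Φ⁻¹(0.1333) = -1.1109
c = −½·[z(H) + z(FA)] = −0.5 × (0.9346 + (-1.1109)) = 0.08815

c = 0.09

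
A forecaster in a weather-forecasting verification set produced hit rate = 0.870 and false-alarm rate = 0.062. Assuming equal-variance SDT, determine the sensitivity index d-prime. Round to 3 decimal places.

Φ⁻¹(H) = Φ⁻¹(0.870) = 1.1264
Φ⁻¹(FA) = Φ⁻¹(0.062) = -1.5382
d' = z(H) − z(FA) = 1.1264 − (-1.5382) = 2.6646

d-prime = 2.665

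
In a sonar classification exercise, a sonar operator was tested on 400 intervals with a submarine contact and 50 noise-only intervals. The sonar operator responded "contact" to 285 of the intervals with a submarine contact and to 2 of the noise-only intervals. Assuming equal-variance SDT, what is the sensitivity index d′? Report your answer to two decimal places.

d′ = 2.31

H = 285/400 = 0.7125
FA = 2/50 = 0.0400
z(0.7125) = 0.5607, z(0.0400) = -1.7507
d' = z(H) − z(FA) = 0.5607 − (-1.7507) = 2.3114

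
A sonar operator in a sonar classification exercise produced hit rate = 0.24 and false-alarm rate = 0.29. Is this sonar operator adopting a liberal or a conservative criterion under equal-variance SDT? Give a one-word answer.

conservative

z(H) = -0.706, z(FA) = -0.553
c = −½·(z(H) + z(FA)) = 0.6295
c > 0 → conservative criterion (biased toward responding “no”).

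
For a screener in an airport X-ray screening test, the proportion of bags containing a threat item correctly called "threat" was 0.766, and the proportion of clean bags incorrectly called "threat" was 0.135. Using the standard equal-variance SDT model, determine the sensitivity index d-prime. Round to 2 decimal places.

d-prime = 1.83

z(H) = z(0.766) = 0.726
z(FA) = z(0.135) = -1.103
d' = z(H) − z(FA) = 0.726 − (-1.103) = 1.829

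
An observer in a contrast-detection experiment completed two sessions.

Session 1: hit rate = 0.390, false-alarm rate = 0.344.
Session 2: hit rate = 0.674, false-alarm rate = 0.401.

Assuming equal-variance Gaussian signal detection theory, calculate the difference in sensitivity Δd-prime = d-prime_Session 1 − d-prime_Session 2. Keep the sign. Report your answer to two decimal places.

Session 1: z(0.390) = -0.279, z(0.344) = -0.402, d' = 0.123
Session 2: z(0.674) = 0.451, z(0.401) = -0.251, d' = 0.702
Δd' = d'_Session 1 − d'_Session 2 = 0.123 − 0.702 = -0.579
Session 2 has the higher sensitivity.

Δd-prime = -0.58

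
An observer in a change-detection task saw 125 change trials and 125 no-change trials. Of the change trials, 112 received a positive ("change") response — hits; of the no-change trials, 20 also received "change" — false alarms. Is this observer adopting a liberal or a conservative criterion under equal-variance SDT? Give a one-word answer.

z(H) = 1.259, z(FA) = -0.994
c = −½·(z(H) + z(FA)) = -0.1325
c < 0 → liberal criterion (biased toward responding “yes”).

liberal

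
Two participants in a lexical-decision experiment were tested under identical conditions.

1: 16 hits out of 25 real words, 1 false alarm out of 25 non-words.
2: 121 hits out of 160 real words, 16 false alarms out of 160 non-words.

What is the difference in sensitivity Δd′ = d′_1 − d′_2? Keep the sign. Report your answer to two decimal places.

Δd′ = 0.13

1: z(0.6400) = 0.358, z(0.0400) = -1.751, d' = 2.109
2: z(0.7562) = 0.694, z(0.1000) = -1.282, d' = 1.976
Δd' = d'_1 − d'_2 = 2.109 − 1.976 = 0.133
1 has the higher sensitivity.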